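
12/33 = 4/11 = 0.36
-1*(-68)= 68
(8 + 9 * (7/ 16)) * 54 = 5157/ 8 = 644.62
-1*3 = -3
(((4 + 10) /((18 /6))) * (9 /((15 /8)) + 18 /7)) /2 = 86 /5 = 17.20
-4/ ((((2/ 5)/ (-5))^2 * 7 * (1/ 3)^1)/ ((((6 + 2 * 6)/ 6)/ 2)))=-5625/ 14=-401.79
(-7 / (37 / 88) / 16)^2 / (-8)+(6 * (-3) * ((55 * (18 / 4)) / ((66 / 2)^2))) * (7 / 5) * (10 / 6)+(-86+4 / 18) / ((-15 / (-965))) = -71925341041 / 13010976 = -5528.05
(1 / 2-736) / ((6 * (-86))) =1471 / 1032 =1.43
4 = 4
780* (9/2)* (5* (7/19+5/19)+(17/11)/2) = 2883465/209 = 13796.48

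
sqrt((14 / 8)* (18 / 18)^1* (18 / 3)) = sqrt(42) / 2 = 3.24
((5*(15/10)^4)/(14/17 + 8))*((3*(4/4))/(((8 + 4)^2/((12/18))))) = 0.04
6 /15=2 /5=0.40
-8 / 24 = -1 / 3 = -0.33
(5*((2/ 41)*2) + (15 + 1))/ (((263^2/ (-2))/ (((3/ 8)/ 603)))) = -0.00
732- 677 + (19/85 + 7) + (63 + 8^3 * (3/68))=12564/85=147.81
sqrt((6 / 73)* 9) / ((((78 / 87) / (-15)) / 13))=-1305* sqrt(438) / 146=-187.07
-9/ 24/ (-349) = 3/ 2792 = 0.00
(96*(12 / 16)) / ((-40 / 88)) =-792 / 5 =-158.40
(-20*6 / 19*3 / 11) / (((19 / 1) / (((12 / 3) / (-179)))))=1440 / 710809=0.00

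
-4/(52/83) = -83/13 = -6.38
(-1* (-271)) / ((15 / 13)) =3523 / 15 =234.87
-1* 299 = -299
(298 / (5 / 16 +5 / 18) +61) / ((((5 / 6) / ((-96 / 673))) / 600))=-664892928 / 11441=-58114.93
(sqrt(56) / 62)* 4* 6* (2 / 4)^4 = 3* sqrt(14) / 62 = 0.18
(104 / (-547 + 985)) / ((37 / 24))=416 / 2701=0.15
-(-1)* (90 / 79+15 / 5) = 327 / 79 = 4.14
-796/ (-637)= 796/ 637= 1.25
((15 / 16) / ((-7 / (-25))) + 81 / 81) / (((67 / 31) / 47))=709559 / 7504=94.56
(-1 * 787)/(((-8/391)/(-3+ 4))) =307717/8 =38464.62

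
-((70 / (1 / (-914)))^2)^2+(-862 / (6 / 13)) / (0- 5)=-251343814625282394397 / 15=-16756254308352159626.47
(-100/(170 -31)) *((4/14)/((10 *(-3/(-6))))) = -40/973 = -0.04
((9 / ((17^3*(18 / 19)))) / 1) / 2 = 19 / 19652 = 0.00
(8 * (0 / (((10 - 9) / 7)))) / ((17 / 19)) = 0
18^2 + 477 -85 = 716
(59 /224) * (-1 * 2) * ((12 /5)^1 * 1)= -177 /140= -1.26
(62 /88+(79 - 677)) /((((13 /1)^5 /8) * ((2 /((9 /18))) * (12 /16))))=-0.00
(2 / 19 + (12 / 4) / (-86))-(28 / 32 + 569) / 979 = -3274363 / 6398744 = -0.51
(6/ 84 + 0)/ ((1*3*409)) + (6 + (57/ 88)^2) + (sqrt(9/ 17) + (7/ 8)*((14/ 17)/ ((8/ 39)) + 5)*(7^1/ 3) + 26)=3*sqrt(17)/ 17 + 19156222289/ 376908224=51.55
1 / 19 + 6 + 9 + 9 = 457 / 19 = 24.05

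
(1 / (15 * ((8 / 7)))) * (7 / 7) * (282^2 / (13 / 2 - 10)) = -6627 / 5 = -1325.40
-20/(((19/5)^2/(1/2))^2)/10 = -625/260642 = -0.00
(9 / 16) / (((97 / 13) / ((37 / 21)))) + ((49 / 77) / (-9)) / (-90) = 0.13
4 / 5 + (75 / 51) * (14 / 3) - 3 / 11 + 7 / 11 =22514 / 2805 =8.03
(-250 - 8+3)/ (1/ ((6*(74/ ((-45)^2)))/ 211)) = -2516/ 9495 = -0.26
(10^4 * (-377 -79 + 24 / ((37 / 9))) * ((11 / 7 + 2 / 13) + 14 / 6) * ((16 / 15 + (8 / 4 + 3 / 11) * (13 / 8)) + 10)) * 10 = -299629836320000 / 111111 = -2696671223.55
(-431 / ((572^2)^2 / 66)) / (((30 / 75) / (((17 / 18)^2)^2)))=-179987755 / 340533777272832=-0.00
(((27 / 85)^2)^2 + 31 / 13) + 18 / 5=4068117358 / 678608125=5.99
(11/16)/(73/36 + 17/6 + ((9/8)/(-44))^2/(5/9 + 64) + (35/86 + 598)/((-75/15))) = -0.01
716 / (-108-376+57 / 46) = -32936 / 22207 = -1.48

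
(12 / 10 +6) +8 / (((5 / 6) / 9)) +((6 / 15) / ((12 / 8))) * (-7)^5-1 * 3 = -65869 / 15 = -4391.27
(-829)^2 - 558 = 686683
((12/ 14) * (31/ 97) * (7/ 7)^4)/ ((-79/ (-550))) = 102300/ 53641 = 1.91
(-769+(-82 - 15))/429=-866/429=-2.02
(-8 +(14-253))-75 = -322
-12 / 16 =-3 / 4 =-0.75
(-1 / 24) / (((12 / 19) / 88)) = -209 / 36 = -5.81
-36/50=-18/25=-0.72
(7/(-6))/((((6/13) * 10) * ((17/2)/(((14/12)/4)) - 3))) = -637/65880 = -0.01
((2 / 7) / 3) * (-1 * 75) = -50 / 7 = -7.14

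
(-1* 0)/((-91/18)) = 0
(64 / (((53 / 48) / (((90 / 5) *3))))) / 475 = 165888 / 25175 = 6.59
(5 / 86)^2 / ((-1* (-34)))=25 / 251464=0.00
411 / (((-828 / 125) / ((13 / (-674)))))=222625 / 186024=1.20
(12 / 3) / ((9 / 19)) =8.44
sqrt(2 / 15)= sqrt(30) / 15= 0.37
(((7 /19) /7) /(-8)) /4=-1 /608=-0.00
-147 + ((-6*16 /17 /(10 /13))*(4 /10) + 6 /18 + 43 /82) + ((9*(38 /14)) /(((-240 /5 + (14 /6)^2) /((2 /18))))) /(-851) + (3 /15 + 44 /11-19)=-39090645985663 /238534066050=-163.88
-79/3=-26.33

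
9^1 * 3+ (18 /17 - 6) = 375 /17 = 22.06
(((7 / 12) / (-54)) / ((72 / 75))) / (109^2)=-175 / 184773312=-0.00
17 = 17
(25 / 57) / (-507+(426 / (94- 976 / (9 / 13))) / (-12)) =-592100 / 684407493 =-0.00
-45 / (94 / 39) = -1755 / 94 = -18.67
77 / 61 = 1.26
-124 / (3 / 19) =-2356 / 3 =-785.33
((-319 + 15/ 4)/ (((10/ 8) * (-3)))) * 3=1261/ 5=252.20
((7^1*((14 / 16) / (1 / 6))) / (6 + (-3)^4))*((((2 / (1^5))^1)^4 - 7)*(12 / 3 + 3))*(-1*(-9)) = 27783 / 116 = 239.51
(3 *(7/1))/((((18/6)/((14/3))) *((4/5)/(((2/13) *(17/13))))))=8.21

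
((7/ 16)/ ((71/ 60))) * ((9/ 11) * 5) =4725/ 3124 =1.51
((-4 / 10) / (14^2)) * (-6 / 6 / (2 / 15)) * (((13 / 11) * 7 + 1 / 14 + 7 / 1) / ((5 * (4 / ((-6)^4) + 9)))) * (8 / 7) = 2296836 / 385204435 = 0.01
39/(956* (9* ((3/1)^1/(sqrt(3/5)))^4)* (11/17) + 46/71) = 47073/1511938682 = 0.00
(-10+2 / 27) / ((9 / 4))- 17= -5203 / 243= -21.41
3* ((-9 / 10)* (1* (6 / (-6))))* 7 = 189 / 10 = 18.90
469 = 469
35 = 35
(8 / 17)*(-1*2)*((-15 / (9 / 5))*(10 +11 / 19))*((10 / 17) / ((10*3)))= 26800 / 16473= 1.63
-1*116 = -116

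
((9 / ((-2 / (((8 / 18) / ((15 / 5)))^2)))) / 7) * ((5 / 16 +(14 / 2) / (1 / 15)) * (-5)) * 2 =8425 / 567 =14.86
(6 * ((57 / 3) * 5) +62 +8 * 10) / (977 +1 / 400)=284800 / 390801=0.73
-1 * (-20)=20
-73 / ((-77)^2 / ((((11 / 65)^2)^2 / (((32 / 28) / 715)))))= -97163 / 15379000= -0.01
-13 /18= -0.72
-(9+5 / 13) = -122 / 13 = -9.38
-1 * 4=-4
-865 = -865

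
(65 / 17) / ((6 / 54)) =585 / 17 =34.41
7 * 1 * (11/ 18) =77/ 18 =4.28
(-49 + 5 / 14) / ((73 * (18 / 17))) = -0.63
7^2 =49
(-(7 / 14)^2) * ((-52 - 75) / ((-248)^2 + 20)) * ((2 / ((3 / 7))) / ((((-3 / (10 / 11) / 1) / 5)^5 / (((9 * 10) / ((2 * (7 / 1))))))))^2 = 77514648437500000000 / 2617468485816943341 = 29.61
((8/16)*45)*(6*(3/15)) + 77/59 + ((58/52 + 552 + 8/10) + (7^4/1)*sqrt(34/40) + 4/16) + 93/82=367052287/628940 + 2401*sqrt(85)/10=2797.22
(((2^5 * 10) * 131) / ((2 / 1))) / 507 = 20960 / 507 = 41.34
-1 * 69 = -69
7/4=1.75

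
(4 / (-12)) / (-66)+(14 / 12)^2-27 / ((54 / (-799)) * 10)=40903 / 990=41.32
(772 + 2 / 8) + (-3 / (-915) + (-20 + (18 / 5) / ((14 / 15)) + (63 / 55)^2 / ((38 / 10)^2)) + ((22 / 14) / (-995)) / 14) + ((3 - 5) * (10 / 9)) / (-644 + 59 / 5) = 11179128017416785533 / 14783203817793180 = 756.20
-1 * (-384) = 384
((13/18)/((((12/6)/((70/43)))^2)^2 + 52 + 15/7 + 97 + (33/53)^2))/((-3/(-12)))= 54798323125/2917545171228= 0.02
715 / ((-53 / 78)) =-55770 / 53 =-1052.26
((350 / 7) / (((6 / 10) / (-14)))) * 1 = -3500 / 3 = -1166.67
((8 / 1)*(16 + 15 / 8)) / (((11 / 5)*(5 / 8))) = 104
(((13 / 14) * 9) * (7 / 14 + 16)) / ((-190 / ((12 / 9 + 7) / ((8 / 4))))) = -6435 / 2128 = -3.02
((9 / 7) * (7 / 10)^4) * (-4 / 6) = -1029 / 5000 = -0.21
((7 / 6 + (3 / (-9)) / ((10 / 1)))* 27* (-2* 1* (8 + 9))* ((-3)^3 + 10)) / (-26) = -44217 / 65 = -680.26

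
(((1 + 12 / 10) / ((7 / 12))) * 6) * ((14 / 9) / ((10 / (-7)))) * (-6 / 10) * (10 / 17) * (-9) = -33264 / 425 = -78.27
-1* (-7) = 7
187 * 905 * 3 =507705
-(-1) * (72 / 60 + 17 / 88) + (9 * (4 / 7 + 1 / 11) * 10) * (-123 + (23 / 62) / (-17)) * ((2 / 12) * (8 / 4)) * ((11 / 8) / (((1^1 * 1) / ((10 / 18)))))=-89078177 / 47740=-1865.90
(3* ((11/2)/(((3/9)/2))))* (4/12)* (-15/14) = -495/14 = -35.36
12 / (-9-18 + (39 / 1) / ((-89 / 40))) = -356 / 1321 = -0.27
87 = 87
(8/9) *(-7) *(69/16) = -161/6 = -26.83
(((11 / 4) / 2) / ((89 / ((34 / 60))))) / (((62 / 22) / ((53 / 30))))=109021 / 19864800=0.01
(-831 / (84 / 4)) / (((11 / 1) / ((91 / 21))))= -3601 / 231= -15.59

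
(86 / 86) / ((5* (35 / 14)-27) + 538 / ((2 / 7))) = 2 / 3737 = 0.00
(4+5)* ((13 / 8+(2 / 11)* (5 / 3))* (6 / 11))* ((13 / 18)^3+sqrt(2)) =1118273 / 313632+4581* sqrt(2) / 484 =16.95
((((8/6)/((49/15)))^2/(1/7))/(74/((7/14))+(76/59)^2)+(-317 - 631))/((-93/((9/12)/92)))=5293667053/63703217438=0.08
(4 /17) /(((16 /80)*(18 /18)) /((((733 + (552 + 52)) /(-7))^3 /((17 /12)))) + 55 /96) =4459437440 /10858264871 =0.41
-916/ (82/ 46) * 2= -42136/ 41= -1027.71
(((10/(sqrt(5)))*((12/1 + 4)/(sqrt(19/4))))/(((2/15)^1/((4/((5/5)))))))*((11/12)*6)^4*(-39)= -68519880*sqrt(95)/19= -35149956.78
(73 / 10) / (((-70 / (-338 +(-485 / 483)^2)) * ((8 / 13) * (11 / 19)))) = 98.64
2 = 2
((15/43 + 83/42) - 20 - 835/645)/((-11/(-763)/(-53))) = 197914243/2838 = 69737.22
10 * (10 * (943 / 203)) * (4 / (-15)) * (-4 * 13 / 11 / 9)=3922880 / 60291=65.07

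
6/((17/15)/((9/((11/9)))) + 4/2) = 7290/2617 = 2.79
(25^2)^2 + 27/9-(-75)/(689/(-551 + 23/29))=7803941368/19981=390568.11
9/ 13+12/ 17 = 309/ 221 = 1.40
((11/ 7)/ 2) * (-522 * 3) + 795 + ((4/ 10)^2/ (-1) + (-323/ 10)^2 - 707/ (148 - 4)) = 15190351/ 25200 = 602.79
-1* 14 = -14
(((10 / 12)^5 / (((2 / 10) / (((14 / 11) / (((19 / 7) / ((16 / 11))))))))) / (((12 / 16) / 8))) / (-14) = -1750000 / 1675971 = -1.04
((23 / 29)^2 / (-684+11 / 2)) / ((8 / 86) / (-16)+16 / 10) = -39560 / 68027649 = -0.00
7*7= 49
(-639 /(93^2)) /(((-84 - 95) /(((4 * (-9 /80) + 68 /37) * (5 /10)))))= 72917 /254588120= 0.00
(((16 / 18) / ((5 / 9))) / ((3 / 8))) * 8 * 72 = 12288 / 5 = 2457.60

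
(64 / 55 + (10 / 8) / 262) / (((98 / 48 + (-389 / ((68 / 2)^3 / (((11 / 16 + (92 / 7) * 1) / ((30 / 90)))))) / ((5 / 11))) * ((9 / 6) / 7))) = 518813271648 / 108304379821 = 4.79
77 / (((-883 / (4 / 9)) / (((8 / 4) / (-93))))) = 616 / 739071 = 0.00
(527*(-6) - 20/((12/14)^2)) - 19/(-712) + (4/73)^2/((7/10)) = -762336698315/239037624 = -3189.19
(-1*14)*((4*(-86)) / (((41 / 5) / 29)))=698320 / 41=17032.20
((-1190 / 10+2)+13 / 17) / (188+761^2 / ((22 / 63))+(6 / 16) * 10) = -86944 / 1240620611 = -0.00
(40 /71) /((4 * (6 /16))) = 80 /213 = 0.38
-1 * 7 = -7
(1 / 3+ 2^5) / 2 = 97 / 6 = 16.17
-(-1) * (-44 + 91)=47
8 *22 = 176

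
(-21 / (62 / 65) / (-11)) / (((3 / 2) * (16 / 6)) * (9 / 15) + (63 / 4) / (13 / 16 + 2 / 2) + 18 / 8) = 131950 / 879439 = 0.15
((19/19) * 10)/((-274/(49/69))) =-245/9453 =-0.03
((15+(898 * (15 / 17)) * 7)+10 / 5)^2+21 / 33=98397061674 / 3179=30952205.62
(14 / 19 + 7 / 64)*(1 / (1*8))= 1029 / 9728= 0.11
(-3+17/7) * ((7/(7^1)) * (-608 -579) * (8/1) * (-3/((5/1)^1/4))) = -455808/35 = -13023.09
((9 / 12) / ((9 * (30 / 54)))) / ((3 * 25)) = 1 / 500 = 0.00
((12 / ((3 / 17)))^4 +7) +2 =21381385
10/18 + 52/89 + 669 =536782/801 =670.14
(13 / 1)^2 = 169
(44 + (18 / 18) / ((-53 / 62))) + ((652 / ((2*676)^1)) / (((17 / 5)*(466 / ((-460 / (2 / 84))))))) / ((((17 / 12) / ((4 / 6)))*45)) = 77386209610 / 1809412527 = 42.77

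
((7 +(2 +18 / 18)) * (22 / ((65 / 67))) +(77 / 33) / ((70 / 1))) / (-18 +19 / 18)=-265359 / 19825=-13.39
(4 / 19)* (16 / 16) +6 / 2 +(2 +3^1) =156 / 19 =8.21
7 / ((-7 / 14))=-14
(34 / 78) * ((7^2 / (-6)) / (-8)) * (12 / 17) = 49 / 156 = 0.31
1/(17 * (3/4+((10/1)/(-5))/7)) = 28/221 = 0.13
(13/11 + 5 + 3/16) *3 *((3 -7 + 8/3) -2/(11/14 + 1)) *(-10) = 25783/55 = 468.78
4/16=1/4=0.25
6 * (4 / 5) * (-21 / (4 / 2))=-252 / 5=-50.40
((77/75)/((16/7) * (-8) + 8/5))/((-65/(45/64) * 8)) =1617/19435520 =0.00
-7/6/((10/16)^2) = -224/75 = -2.99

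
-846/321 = -282/107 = -2.64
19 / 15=1.27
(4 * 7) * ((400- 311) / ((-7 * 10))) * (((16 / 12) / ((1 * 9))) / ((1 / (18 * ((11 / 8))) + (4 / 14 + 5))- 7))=6853 / 2175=3.15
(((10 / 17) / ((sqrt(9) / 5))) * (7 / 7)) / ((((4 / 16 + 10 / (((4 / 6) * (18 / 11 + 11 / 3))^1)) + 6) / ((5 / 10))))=3500 / 64821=0.05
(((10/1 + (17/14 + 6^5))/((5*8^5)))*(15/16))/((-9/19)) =-2071399/22020096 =-0.09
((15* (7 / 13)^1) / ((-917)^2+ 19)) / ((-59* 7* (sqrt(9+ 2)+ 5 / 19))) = 1425 / 2545077016456 - 5415* sqrt(11) / 2545077016456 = -0.00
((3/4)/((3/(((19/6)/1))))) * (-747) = -4731/8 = -591.38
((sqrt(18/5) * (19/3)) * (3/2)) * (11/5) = 627 * sqrt(10)/50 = 39.65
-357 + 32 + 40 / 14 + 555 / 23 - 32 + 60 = -43472 / 161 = -270.01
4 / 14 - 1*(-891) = 6239 / 7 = 891.29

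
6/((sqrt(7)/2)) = 12* sqrt(7)/7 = 4.54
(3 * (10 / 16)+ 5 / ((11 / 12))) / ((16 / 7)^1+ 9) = 4515 / 6952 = 0.65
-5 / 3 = -1.67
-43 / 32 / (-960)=43 / 30720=0.00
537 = 537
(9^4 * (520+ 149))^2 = 19266033497481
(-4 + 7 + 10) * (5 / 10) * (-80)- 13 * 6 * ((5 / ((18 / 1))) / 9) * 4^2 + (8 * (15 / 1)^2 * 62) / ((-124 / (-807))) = 19595020 / 27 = 725741.48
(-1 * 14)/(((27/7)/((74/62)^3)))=-4963994/804357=-6.17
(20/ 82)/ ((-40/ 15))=-15/ 164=-0.09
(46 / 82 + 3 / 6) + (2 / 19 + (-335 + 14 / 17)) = -8820109 / 26486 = -333.01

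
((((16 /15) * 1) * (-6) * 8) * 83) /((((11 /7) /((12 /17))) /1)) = -1784832 /935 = -1908.91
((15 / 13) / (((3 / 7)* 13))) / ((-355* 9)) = -7 / 107991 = -0.00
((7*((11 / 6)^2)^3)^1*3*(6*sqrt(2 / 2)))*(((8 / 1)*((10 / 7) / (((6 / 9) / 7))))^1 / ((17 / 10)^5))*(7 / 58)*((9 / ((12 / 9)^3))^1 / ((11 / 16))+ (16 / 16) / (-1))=24537629703125 / 1111748031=22071.21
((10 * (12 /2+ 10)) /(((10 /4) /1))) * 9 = 576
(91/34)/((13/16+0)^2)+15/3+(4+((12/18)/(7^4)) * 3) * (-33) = -122.97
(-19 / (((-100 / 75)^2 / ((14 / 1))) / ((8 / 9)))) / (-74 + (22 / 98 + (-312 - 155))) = 6517 / 26498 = 0.25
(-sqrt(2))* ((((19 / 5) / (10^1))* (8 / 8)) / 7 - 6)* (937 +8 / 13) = 25365309* sqrt(2) / 4550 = 7883.95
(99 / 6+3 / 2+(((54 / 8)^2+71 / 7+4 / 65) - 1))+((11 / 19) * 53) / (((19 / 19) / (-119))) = -494999443 / 138320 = -3578.65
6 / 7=0.86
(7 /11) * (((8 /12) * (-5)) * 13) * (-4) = 3640 /33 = 110.30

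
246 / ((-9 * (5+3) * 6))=-0.57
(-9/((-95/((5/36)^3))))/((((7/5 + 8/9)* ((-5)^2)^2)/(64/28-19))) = -13/4383680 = -0.00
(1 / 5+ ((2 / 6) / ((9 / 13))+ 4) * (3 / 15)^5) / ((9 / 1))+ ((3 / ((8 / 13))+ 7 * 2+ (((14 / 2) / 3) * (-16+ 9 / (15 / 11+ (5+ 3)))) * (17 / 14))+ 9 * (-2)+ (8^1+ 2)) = -19843398421 / 625725000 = -31.71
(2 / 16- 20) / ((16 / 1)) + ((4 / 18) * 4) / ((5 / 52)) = 46093 / 5760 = 8.00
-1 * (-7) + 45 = 52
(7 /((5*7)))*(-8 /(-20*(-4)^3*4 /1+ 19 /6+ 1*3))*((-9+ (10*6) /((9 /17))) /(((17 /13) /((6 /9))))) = -130208 /7843035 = -0.02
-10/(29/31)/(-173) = 310/5017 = 0.06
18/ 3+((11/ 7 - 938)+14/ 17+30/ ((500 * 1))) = -5530793/ 5950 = -929.55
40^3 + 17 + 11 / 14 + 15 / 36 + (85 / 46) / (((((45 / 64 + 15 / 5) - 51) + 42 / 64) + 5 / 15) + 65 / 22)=11324546913847 / 176895852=64018.16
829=829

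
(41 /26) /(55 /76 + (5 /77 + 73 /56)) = 239932 /318331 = 0.75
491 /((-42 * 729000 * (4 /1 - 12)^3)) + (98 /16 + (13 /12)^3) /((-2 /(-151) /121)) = 1059254208936491 /15676416000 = 67569.92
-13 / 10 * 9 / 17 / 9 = -13 / 170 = -0.08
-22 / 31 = -0.71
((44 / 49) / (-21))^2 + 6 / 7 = 909514 / 1058841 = 0.86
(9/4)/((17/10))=45/34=1.32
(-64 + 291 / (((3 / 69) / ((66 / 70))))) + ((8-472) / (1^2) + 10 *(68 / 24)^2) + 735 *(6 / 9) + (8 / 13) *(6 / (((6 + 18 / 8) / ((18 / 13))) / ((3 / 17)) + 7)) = 30541811243 / 4807530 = 6352.91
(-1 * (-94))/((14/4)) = 188/7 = 26.86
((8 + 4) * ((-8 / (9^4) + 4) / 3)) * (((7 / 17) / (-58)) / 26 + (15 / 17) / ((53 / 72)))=42719265484 / 2228620797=19.17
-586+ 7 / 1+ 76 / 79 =-45665 / 79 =-578.04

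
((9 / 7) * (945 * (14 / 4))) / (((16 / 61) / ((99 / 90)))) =1141371 / 64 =17833.92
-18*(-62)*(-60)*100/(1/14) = -93744000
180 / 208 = 45 / 52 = 0.87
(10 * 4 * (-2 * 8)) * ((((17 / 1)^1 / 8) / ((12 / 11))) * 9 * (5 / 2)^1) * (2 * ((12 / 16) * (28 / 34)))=-34650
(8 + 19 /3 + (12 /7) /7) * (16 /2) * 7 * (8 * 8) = 1097216 /21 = 52248.38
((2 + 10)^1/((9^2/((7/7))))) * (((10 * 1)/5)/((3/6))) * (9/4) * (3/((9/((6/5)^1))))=8/15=0.53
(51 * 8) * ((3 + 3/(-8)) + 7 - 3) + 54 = 2757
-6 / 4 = -3 / 2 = -1.50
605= 605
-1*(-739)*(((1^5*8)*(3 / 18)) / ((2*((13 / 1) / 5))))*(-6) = -1136.92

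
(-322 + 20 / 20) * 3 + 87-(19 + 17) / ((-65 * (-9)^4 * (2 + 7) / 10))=-74716660 / 85293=-876.00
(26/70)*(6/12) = 13/70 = 0.19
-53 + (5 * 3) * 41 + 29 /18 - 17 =9839 /18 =546.61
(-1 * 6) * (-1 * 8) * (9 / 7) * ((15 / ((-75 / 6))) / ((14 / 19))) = -100.51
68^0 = 1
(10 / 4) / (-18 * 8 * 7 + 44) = -5 / 1928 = -0.00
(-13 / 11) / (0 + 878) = -13 / 9658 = -0.00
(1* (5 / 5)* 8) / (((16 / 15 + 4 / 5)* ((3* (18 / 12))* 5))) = 4 / 21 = 0.19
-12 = -12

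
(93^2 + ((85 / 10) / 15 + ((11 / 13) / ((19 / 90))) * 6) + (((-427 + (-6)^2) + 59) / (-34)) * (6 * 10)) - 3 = 1166041003 / 125970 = 9256.50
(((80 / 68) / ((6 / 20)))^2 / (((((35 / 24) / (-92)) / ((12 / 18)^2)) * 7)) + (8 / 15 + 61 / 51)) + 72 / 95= -2147093653 / 36322965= -59.11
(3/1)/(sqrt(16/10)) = 3* sqrt(10)/4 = 2.37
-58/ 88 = -29/ 44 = -0.66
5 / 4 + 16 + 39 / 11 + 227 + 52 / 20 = 55087 / 220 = 250.40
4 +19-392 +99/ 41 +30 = -13800/ 41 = -336.59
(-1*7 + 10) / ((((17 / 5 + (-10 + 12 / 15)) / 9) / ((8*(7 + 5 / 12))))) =-8010 / 29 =-276.21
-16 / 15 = -1.07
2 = 2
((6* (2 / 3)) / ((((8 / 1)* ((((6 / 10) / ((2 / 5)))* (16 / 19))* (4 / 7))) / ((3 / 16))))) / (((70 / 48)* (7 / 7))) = 57 / 640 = 0.09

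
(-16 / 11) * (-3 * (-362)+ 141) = -19632 / 11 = -1784.73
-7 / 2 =-3.50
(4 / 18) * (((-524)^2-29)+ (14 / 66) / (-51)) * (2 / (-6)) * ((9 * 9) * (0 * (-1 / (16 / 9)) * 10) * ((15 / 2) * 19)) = 0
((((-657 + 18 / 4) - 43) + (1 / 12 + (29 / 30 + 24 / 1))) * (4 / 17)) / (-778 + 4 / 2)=13409 / 65960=0.20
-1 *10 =-10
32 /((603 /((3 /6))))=16 /603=0.03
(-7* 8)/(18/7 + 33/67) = -26264/1437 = -18.28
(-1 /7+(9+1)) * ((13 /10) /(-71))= -897 /4970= -0.18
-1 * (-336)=336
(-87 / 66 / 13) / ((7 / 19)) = -551 / 2002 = -0.28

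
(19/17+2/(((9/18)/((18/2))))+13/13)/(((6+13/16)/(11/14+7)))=5184/119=43.56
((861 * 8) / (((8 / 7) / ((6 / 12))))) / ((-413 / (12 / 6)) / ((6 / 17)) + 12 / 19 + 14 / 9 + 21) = -2061234 / 384337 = -5.36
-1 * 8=-8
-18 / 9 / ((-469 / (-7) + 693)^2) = -0.00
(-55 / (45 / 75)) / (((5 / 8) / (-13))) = 1906.67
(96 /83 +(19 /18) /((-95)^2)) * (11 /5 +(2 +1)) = 10671479 /1774125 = 6.02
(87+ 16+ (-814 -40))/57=-751/57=-13.18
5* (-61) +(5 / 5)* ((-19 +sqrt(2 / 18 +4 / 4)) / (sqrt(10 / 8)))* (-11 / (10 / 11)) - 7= -312 +121* sqrt(5)* (57 - sqrt(10)) / 75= -117.78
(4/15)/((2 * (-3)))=-2/45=-0.04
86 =86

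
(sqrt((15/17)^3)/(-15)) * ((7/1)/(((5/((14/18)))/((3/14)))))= -0.01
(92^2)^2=71639296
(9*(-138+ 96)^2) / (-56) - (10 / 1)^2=-767 / 2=-383.50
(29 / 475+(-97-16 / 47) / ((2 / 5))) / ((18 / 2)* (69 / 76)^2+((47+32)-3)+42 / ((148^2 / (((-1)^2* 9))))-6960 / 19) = 2260438927112 / 2628275340475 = 0.86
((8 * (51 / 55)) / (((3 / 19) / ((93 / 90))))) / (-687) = -40052 / 566775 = -0.07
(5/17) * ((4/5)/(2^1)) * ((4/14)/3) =4/357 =0.01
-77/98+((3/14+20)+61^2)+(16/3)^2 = 237439/63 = 3768.87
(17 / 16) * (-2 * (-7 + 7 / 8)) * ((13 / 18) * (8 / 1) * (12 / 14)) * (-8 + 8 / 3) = -343.78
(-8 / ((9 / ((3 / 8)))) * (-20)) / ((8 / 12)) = 10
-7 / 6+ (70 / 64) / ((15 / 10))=-7 / 16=-0.44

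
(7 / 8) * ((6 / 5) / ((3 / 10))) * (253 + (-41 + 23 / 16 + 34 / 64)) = 47929 / 64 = 748.89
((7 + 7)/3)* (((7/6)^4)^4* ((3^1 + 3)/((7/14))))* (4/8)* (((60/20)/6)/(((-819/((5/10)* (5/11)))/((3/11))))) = -166164652848005/13312817653284864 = -0.01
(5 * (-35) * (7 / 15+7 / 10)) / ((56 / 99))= -360.94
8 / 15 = 0.53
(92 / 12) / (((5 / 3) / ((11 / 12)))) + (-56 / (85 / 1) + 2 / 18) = 11227 / 3060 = 3.67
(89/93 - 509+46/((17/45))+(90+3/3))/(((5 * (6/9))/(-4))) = 186734/527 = 354.33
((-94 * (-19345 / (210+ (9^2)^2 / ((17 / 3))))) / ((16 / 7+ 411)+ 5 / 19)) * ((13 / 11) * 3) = 26724556495 / 2344762761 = 11.40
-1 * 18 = -18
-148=-148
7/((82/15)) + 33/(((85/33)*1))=98223/6970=14.09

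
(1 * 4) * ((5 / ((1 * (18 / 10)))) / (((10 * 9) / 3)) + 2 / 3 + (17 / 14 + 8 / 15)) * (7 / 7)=9476 / 945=10.03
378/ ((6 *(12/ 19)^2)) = 2527/ 16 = 157.94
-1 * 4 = -4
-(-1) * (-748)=-748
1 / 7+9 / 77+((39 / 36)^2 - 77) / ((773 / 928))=-48625114 / 535689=-90.77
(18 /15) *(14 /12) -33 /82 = 409 /410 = 1.00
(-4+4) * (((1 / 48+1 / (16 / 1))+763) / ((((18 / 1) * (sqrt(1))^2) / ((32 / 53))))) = 0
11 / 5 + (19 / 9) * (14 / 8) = 1061 / 180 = 5.89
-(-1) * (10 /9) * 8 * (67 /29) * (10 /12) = 13400 /783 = 17.11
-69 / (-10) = 69 / 10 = 6.90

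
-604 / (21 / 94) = -56776 / 21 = -2703.62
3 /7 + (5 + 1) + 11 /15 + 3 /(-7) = 101 /15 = 6.73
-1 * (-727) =727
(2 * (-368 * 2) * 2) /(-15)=2944 /15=196.27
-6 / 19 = -0.32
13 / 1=13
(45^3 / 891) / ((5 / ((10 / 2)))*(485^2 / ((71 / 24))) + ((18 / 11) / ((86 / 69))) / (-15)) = 5724375 / 4450452101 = 0.00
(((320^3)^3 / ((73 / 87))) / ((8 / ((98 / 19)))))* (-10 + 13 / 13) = -337479700983054336000000000 / 1387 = -243316294868820718096611.40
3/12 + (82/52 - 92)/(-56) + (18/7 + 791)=1158155/1456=795.44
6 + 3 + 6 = 15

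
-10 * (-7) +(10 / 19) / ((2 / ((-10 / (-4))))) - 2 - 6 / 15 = 12969 / 190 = 68.26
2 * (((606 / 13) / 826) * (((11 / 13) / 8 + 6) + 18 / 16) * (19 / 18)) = 180386 / 209391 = 0.86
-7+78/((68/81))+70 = 5301/34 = 155.91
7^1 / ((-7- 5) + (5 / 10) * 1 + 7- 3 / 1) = -14 / 15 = -0.93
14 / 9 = 1.56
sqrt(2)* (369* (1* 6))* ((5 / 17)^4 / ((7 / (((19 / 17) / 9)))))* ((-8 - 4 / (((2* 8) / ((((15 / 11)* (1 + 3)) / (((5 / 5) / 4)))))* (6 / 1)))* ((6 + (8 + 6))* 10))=-8179500000* sqrt(2) / 15618427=-740.64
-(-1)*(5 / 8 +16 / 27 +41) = 9119 / 216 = 42.22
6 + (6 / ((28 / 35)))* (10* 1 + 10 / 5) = 96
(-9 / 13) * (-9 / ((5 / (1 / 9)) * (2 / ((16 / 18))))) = 4 / 65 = 0.06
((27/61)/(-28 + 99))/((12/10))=45/8662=0.01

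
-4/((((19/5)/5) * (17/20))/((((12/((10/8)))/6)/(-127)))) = 3200/41021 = 0.08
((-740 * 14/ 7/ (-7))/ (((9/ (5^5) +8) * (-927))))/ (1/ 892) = -4125500000/ 162283401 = -25.42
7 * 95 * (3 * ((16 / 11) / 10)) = 3192 / 11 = 290.18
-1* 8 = -8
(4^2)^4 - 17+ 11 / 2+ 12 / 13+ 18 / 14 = 11925861 / 182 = 65526.71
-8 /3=-2.67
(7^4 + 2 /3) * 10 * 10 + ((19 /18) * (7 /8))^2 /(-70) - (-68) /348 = 1444228941757 /6013440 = 240166.85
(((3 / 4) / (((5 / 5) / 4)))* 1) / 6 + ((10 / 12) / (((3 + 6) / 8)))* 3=49 / 18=2.72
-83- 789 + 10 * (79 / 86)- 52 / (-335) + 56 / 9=-111032711 / 129645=-856.44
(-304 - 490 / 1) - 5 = -799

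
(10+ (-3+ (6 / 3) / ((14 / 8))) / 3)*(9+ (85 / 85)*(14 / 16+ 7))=8865 / 56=158.30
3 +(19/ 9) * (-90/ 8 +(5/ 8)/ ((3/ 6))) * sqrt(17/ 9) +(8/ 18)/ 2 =-25.79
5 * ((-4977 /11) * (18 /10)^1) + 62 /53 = -2373347 /583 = -4070.92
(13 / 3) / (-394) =-13 / 1182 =-0.01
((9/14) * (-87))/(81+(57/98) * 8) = -1827/2798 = -0.65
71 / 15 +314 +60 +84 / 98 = 39857 / 105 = 379.59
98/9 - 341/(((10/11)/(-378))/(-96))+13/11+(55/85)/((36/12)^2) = -38180584724/2805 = -13611616.66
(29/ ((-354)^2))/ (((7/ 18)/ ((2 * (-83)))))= -2407/ 24367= -0.10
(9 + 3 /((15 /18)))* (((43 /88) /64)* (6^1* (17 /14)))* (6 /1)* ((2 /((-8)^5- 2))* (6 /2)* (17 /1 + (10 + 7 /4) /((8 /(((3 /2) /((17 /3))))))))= -197684631 /14764851200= -0.01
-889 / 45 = -19.76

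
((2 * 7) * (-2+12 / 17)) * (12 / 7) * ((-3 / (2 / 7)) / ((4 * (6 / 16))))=3696 / 17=217.41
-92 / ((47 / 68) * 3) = -6256 / 141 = -44.37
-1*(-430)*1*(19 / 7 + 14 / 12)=35045 / 21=1668.81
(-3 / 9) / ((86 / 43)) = -0.17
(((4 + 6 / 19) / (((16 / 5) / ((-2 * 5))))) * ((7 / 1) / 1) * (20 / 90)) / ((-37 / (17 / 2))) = 121975 / 25308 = 4.82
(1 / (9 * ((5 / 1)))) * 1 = 1 / 45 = 0.02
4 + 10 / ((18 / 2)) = 46 / 9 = 5.11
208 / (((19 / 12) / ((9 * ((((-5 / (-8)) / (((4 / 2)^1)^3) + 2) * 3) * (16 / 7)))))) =16848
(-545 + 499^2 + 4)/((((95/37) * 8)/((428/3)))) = 32788438/19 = 1725707.26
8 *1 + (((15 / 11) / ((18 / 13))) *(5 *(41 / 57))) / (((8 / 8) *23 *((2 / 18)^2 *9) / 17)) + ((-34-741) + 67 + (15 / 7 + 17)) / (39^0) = -44234649 / 67298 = -657.30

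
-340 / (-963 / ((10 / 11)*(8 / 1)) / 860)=23392000 / 10593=2208.25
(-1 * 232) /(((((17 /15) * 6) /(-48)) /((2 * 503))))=28007040 /17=1647472.94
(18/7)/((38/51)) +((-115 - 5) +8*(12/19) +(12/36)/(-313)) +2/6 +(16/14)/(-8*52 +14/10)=-1370477995/12328131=-111.17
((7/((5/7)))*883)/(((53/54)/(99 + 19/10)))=1178722881/1325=889602.17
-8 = -8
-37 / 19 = -1.95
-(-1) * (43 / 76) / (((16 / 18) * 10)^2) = 3483 / 486400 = 0.01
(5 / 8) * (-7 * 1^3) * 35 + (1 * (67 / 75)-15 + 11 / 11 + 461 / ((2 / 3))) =315161 / 600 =525.27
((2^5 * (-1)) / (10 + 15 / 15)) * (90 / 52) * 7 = -5040 / 143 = -35.24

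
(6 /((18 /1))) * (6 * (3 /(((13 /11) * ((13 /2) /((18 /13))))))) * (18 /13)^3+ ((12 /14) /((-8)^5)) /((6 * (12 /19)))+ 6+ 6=197571200983109 /13285849694208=14.87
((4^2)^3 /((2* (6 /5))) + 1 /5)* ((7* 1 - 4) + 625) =16078684 /15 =1071912.27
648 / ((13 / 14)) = 9072 / 13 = 697.85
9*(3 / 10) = 27 / 10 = 2.70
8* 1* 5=40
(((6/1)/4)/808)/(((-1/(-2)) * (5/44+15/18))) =99/25250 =0.00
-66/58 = -33/29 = -1.14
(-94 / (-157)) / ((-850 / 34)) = -94 / 3925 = -0.02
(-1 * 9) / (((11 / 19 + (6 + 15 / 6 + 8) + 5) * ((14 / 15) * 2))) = -2565 / 11746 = -0.22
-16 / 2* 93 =-744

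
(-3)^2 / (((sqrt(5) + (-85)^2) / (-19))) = -247095 / 10440124 + 171*sqrt(5) / 52200620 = -0.02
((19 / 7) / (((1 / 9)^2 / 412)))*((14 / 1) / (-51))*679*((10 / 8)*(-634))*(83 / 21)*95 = 5023970764994.12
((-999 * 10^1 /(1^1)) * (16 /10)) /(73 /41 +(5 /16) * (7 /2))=-2330112 /419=-5561.13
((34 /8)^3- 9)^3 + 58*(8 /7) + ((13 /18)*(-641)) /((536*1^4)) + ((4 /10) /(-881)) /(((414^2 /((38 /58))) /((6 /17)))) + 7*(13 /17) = 1187003879970712772629511 /3813511258558955520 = 311262.72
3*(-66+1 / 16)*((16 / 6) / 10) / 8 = -211 / 32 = -6.59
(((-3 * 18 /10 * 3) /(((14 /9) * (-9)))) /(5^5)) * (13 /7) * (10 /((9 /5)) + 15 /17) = 23049 /5206250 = 0.00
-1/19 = -0.05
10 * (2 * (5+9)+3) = 310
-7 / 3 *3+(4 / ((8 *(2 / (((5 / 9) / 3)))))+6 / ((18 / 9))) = -427 / 108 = -3.95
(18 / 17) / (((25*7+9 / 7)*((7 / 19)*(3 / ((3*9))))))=1539 / 10489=0.15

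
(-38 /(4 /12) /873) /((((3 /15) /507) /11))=-3641.34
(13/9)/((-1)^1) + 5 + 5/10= 4.06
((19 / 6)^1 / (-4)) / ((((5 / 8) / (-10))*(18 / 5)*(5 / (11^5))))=3059969 / 27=113332.19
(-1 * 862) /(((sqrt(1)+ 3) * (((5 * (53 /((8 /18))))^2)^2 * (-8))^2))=-220672 /1046904501048528202062890625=-0.00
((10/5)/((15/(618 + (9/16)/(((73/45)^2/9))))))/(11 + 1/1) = 6.89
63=63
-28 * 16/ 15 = -448/ 15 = -29.87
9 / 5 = 1.80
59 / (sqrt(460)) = 59 * sqrt(115) / 230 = 2.75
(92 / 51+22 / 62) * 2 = 6826 / 1581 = 4.32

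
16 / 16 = 1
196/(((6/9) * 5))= 294/5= 58.80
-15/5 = -3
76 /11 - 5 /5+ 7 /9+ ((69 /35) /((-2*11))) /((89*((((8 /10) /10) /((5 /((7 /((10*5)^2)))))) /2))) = -16519268 /431739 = -38.26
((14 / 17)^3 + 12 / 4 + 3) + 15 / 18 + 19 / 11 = 2956949 / 324258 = 9.12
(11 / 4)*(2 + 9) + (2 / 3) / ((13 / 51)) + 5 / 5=1761 / 52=33.87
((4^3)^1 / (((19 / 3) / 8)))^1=1536 / 19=80.84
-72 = -72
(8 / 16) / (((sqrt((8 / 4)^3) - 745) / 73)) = -0.05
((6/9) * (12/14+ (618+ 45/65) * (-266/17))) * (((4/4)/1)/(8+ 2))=-998316/1547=-645.32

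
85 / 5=17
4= 4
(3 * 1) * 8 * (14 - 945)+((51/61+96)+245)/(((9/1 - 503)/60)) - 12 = -25958724/1159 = -22397.52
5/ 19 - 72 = -1363/ 19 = -71.74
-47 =-47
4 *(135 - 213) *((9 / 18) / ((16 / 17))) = -663 / 4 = -165.75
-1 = -1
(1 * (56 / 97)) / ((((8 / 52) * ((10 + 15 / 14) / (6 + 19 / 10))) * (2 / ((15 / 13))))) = 23226 / 15035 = 1.54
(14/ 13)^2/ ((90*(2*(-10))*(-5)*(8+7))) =49/ 5703750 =0.00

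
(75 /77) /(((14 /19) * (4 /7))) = 2.31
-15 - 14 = -29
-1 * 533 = -533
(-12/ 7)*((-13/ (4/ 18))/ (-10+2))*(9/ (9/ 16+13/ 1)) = -12636/ 1519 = -8.32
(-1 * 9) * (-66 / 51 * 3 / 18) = 33 / 17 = 1.94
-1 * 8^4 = -4096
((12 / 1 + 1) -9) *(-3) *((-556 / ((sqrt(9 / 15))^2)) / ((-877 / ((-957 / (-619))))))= -10641840 / 542863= -19.60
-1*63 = -63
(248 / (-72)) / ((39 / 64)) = -1984 / 351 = -5.65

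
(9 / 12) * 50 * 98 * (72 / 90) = 2940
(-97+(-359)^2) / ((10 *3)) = 21464 / 5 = 4292.80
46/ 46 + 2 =3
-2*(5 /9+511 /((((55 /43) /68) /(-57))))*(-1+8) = 10731081998 /495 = 21678953.53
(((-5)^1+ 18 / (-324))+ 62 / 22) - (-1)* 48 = 9061 / 198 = 45.76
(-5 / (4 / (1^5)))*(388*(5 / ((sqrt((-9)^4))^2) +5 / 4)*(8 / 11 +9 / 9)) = -1047.80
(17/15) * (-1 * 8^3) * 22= -191488/15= -12765.87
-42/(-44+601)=-42/557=-0.08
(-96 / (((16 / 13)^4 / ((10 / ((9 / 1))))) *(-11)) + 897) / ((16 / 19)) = 578630351 / 540672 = 1070.21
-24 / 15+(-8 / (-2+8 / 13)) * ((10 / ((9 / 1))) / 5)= -128 / 405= -0.32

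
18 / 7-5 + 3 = 4 / 7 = 0.57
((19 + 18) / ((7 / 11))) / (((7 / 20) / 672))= 111634.29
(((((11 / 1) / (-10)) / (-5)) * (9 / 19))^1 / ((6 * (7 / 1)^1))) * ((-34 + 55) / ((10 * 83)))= 0.00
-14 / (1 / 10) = -140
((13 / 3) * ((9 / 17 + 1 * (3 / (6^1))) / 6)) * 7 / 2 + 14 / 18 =3.38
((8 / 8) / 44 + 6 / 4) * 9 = 603 / 44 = 13.70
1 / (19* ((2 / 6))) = 3 / 19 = 0.16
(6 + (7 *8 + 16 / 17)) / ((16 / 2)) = 535 / 68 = 7.87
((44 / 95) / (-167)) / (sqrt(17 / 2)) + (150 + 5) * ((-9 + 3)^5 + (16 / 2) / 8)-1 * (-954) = -1204171.00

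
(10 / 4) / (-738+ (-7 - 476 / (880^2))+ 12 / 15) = -484000 / 144077239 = -0.00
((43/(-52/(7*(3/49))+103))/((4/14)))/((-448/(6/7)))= 387/24640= 0.02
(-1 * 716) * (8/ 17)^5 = -23461888/ 1419857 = -16.52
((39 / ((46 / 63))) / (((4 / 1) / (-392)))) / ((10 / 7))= -842751 / 230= -3664.13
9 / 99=1 / 11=0.09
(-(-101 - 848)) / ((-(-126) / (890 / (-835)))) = -84461 / 10521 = -8.03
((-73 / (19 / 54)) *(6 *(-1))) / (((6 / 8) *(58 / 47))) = 741096 / 551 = 1345.00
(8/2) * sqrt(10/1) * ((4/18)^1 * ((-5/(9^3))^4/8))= 625 * sqrt(10)/2541865828329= 0.00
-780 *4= -3120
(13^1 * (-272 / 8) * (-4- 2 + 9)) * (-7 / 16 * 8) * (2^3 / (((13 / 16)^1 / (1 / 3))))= 15232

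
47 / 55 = 0.85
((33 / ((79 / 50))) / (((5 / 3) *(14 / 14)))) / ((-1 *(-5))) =198 / 79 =2.51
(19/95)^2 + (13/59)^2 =7706/87025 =0.09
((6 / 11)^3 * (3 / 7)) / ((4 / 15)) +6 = 6.26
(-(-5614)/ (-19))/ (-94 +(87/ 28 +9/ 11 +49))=1729112/ 240369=7.19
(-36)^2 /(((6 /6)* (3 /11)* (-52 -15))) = -4752 /67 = -70.93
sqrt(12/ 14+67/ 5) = sqrt(17465)/ 35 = 3.78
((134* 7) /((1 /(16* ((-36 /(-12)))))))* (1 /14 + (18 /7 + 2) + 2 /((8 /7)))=287832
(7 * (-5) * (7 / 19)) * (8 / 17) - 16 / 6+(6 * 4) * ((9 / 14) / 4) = -33085 / 6783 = -4.88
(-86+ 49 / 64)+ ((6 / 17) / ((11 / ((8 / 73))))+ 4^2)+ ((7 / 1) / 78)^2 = -91986235805 / 1328842944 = -69.22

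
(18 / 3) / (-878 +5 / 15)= -0.01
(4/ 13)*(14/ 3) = 56/ 39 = 1.44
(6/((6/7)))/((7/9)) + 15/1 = 24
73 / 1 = 73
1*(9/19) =9/19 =0.47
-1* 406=-406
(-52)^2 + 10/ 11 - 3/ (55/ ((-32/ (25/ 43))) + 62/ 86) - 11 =11394847/ 4213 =2704.69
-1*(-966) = 966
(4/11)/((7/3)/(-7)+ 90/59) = 708/2321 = 0.31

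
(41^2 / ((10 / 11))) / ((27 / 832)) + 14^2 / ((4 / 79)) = 8214841 / 135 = 60850.67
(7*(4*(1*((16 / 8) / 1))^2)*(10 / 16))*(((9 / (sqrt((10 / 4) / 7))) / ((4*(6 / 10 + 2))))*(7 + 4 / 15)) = 2289*sqrt(70) / 26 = 736.58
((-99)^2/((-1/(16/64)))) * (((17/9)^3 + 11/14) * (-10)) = 46464605/252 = 184383.35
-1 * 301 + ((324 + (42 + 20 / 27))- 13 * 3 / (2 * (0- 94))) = 65.95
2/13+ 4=54/13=4.15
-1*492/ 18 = -82/ 3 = -27.33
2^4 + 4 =20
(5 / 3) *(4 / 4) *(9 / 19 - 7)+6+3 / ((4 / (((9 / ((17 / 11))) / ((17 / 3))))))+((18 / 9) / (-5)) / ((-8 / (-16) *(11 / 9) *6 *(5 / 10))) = -15672659 / 3624060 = -4.32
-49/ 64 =-0.77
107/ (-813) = -0.13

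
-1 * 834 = -834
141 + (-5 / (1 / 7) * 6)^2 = 44241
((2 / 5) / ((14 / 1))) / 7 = 1 / 245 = 0.00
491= 491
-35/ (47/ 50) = -1750/ 47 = -37.23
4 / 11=0.36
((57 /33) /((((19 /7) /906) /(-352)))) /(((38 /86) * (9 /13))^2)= -21138714688 /9747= -2168740.61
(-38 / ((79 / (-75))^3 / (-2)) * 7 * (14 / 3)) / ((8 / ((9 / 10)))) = -235659375 / 986078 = -238.99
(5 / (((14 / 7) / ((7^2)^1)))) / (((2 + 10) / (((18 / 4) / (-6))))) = -245 / 32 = -7.66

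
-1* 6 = -6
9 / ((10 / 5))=9 / 2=4.50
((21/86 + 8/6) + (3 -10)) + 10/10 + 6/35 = -38387/9030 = -4.25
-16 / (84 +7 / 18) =-0.19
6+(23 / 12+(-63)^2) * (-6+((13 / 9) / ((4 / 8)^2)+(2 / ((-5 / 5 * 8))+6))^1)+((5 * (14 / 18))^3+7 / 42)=256786751 / 11664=22015.33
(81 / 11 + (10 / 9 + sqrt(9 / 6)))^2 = 839* sqrt(6) / 99 + 1437245 / 19602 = 94.08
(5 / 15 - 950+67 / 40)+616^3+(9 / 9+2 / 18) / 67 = 5637904026361 / 24120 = 233743948.02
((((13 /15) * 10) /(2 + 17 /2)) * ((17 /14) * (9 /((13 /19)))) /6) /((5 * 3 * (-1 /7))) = -323 /315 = -1.03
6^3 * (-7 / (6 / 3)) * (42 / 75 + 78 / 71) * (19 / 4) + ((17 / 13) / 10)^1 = -274863469 / 46150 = -5955.87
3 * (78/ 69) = 78/ 23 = 3.39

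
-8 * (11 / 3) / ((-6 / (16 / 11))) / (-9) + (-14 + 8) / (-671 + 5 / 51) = -1082519 / 1385748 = -0.78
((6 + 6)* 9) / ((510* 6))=3 / 85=0.04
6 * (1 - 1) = 0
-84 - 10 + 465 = 371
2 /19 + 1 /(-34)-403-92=-319721 /646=-494.92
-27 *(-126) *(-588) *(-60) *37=4440834720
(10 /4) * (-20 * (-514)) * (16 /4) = 102800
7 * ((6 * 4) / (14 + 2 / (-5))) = 210 / 17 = 12.35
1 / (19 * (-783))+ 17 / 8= 2.12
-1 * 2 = -2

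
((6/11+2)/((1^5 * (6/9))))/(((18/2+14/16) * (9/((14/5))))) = 1568/13035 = 0.12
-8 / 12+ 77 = 76.33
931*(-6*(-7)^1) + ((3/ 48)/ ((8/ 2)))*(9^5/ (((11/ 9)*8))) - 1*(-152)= 221609969/ 5632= 39348.36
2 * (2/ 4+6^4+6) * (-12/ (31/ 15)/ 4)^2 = 5275125/ 961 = 5489.20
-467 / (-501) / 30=467 / 15030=0.03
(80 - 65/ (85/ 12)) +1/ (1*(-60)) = 72223/ 1020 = 70.81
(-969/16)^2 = 938961/256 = 3667.82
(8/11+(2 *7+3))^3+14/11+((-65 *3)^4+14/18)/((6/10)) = 86602418228323/35937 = 2409839948.47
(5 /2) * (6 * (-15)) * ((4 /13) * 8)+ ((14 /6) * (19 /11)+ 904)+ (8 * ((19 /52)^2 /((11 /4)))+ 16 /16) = 1983028 /5577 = 355.57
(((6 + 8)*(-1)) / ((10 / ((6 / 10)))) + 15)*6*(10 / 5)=4248 / 25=169.92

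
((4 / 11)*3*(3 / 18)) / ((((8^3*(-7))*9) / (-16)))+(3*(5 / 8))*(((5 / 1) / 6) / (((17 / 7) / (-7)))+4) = 3.00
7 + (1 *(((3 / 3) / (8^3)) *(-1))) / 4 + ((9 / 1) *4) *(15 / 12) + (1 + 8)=124927 / 2048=61.00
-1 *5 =-5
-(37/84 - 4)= 299/84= 3.56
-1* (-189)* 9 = 1701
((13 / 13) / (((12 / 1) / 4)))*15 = 5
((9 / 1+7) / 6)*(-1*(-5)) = 40 / 3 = 13.33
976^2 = 952576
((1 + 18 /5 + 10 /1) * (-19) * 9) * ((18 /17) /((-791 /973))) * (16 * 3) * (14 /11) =20988217152 /105655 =198648.59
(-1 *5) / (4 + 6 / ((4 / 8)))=-5 / 16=-0.31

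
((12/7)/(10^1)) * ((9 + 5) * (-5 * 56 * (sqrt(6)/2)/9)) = -112 * sqrt(6)/3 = -91.45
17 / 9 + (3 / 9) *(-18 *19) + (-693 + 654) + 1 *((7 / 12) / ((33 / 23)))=-6631 / 44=-150.70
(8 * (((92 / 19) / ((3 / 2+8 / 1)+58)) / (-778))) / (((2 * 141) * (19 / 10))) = -736 / 534613203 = -0.00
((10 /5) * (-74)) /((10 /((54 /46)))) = -1998 /115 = -17.37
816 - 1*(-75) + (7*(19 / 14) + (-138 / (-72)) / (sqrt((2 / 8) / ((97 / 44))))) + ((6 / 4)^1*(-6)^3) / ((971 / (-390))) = 23*sqrt(1067) / 132 + 2001491 / 1942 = 1036.33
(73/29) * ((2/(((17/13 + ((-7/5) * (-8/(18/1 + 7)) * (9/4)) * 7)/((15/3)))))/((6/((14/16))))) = 4151875/9459336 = 0.44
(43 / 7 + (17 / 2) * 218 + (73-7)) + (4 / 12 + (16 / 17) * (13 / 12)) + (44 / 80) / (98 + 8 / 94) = 21137188123 / 10971800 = 1926.50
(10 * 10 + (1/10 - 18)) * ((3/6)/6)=821/120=6.84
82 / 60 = 41 / 30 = 1.37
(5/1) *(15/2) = 37.50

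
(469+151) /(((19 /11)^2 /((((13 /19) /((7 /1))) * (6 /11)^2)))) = 290160 /48013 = 6.04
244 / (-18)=-122 / 9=-13.56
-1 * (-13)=13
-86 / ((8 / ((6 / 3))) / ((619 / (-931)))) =14.29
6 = 6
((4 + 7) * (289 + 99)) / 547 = 4268 / 547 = 7.80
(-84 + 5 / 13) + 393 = 309.38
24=24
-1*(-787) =787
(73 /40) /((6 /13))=949 /240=3.95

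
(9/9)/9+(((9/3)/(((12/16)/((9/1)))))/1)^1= 325/9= 36.11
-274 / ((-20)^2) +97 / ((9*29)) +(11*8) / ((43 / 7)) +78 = 206530649 / 2244600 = 92.01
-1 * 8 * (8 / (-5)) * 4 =256 / 5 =51.20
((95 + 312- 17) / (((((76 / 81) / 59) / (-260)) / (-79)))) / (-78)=-122700825 / 19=-6457938.16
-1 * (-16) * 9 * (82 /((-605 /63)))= -743904 /605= -1229.59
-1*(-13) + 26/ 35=481/ 35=13.74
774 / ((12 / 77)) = 9933 / 2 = 4966.50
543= 543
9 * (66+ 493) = 5031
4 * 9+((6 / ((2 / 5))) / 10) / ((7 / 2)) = 255 / 7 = 36.43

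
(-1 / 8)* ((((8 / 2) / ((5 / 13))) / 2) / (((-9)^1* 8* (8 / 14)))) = 91 / 5760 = 0.02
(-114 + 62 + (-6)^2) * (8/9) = -128/9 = -14.22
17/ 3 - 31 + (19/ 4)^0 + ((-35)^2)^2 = 4501802/ 3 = 1500600.67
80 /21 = 3.81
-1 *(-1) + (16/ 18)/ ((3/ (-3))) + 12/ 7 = 115/ 63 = 1.83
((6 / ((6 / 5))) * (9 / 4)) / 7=45 / 28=1.61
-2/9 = -0.22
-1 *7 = -7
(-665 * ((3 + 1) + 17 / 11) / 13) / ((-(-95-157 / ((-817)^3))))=-3160236682835 / 1058346239522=-2.99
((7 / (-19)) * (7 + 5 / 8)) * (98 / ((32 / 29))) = -606767 / 2432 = -249.49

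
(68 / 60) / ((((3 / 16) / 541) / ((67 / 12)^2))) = 101939.09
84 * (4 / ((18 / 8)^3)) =7168 / 243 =29.50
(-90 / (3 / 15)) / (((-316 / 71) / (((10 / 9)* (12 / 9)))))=35500 / 237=149.79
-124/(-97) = 124/97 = 1.28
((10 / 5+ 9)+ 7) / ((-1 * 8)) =-9 / 4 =-2.25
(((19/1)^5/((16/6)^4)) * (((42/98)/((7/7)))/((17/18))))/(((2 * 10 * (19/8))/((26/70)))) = 3705156351/21324800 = 173.75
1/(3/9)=3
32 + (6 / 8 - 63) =-121 / 4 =-30.25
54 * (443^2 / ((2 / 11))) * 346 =20166939738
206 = 206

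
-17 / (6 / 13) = -221 / 6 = -36.83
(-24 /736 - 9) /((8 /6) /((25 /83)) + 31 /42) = -1.75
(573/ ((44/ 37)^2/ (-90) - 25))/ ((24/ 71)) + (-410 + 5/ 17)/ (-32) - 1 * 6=-51105342347/ 838354592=-60.96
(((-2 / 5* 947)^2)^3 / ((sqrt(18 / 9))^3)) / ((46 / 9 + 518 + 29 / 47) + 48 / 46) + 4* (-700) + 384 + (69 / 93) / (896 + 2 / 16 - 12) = -529739224 / 219263 + 112276291673249536672656* sqrt(2) / 79773484375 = 1990418940184.78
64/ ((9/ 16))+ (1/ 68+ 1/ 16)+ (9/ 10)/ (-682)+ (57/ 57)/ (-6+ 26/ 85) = 5219213647/ 45912240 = 113.68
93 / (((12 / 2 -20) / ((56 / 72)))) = -31 / 6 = -5.17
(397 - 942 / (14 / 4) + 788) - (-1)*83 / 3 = 19814 / 21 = 943.52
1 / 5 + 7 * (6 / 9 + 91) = 9628 / 15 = 641.87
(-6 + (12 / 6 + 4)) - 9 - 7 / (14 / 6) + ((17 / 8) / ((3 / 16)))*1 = -2 / 3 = -0.67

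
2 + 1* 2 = 4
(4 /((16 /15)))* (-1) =-15 /4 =-3.75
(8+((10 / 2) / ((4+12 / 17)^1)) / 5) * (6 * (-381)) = -750951 / 40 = -18773.78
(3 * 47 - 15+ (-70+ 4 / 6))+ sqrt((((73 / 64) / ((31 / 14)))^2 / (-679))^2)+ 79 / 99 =543042682309 / 9449966592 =57.47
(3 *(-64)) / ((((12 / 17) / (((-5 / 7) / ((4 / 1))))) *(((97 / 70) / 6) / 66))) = 1346400 / 97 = 13880.41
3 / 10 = 0.30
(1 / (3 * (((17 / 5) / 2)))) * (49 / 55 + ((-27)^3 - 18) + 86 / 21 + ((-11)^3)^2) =4046808118 / 11781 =343502.94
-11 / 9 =-1.22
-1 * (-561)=561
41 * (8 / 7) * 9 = 2952 / 7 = 421.71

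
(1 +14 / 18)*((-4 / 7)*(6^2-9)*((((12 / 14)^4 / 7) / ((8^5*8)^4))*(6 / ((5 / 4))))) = -729 / 339100155238727349698560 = -0.00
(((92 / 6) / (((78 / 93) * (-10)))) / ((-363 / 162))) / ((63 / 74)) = 52762 / 55055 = 0.96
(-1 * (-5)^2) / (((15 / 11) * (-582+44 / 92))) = 253 / 8025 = 0.03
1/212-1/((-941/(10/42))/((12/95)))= 126001/26532436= 0.00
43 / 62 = 0.69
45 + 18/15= 231/5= 46.20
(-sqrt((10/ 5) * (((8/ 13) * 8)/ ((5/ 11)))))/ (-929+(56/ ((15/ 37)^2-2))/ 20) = 2872 * sqrt(1430)/ 21713809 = 0.01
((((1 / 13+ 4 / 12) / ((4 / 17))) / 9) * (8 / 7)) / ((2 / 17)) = 4624 / 2457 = 1.88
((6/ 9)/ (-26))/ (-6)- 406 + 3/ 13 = -94949/ 234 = -405.76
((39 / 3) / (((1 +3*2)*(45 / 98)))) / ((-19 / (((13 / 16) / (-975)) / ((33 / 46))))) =2093 / 8464500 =0.00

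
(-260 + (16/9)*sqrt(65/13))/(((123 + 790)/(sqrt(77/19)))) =-260*sqrt(1463)/17347 + 16*sqrt(7315)/156123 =-0.56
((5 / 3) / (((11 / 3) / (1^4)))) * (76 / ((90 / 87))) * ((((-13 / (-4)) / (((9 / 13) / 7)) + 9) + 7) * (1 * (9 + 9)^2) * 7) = 40706778 / 11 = 3700616.18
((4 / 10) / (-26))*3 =-3 / 65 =-0.05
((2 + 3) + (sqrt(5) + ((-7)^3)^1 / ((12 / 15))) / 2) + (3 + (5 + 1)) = -1603 / 8 + sqrt(5) / 2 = -199.26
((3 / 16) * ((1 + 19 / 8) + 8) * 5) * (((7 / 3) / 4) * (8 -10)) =-3185 / 256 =-12.44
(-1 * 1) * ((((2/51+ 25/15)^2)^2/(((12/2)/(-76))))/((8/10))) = 67191695/501126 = 134.08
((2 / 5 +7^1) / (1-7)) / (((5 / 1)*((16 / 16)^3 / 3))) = -0.74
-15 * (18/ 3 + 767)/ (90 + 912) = -3865/ 334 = -11.57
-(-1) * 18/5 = 18/5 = 3.60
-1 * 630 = -630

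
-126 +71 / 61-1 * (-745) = 37830 / 61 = 620.16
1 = 1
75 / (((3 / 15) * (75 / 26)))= 130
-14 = -14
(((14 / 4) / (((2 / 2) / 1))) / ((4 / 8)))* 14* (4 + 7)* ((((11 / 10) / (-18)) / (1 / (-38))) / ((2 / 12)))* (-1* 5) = -225302 / 3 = -75100.67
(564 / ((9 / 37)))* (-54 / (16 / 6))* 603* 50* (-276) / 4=97678673550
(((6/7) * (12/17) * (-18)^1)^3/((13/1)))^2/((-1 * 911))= -4738381338321616896/437206741518207479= -10.84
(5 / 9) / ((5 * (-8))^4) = 1 / 4608000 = 0.00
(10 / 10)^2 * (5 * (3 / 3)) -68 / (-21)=173 / 21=8.24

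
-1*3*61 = -183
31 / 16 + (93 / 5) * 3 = 4619 / 80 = 57.74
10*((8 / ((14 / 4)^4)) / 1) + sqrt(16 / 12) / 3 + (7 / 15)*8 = 2*sqrt(3) / 9 + 153656 / 36015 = 4.65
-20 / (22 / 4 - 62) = 40 / 113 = 0.35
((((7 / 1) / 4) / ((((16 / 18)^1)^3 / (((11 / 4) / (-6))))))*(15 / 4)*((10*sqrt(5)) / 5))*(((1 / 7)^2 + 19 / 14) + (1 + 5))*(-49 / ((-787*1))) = -202920795*sqrt(5) / 51576832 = -8.80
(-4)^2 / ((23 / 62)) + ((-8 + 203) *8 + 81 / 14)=518071 / 322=1608.92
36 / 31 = 1.16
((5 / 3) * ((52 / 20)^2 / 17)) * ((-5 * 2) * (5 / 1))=-1690 / 51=-33.14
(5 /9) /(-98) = -5 /882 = -0.01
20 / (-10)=-2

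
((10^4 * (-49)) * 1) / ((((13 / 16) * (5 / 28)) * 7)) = -6272000 / 13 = -482461.54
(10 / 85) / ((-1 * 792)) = -1 / 6732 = -0.00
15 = 15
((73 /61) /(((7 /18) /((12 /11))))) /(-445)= -15768 /2090165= -0.01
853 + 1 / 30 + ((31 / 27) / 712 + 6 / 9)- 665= 18137999 / 96120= 188.70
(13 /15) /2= 0.43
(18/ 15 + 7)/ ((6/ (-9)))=-123/ 10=-12.30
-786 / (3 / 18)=-4716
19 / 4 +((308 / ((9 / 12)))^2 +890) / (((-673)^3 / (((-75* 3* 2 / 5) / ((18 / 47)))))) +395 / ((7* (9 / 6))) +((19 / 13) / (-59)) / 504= 1669305112991921 / 39278042737752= 42.50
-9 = -9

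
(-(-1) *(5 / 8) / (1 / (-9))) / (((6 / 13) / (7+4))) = -2145 / 16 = -134.06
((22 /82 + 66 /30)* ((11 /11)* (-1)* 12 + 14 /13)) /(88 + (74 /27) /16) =-15520032 /50754925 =-0.31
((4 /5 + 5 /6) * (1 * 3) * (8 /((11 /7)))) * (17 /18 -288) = -3544562 /495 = -7160.73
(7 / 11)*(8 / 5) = 56 / 55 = 1.02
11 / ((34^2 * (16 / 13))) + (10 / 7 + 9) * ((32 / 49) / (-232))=-3978411 / 183979712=-0.02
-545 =-545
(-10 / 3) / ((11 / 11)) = -10 / 3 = -3.33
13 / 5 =2.60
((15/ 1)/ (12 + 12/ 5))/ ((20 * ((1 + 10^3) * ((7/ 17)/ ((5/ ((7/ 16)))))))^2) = 14450/ 7217413203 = 0.00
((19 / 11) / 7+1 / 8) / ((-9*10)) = -229 / 55440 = -0.00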